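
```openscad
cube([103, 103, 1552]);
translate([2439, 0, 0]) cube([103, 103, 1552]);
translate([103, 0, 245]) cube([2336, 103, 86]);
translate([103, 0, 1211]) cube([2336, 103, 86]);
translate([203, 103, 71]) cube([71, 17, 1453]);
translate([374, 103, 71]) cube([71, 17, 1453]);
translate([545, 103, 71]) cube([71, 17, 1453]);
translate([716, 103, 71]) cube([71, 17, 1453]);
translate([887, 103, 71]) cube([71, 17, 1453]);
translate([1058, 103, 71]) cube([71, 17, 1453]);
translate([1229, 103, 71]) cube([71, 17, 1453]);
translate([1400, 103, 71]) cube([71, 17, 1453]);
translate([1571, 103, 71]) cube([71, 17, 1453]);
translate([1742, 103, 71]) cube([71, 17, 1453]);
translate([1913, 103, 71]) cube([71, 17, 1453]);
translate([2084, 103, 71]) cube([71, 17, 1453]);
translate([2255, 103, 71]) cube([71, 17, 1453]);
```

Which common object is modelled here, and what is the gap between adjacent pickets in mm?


A fence section. The picket gap is 100 mm.

Two posts, two rails, 13 pickets — a fence section. Span 2336 mm holds 13 pickets of 71 mm with 14 equal gaps: ⌊(2336 − 13·71) / 14⌋ = 100 mm.


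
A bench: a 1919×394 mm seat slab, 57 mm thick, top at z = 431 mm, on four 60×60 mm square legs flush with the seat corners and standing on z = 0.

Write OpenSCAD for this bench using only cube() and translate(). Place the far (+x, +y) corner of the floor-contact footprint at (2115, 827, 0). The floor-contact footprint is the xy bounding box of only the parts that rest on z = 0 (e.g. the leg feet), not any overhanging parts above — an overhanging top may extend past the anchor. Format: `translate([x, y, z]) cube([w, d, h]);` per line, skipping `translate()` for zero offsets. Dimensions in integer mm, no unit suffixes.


// leg_h = 431 − 57 = 374
translate([196, 433, 374]) cube([1919, 394, 57]);
translate([196, 433, 0]) cube([60, 60, 374]);
translate([196, 767, 0]) cube([60, 60, 374]);
translate([2055, 433, 0]) cube([60, 60, 374]);
translate([2055, 767, 0]) cube([60, 60, 374]);


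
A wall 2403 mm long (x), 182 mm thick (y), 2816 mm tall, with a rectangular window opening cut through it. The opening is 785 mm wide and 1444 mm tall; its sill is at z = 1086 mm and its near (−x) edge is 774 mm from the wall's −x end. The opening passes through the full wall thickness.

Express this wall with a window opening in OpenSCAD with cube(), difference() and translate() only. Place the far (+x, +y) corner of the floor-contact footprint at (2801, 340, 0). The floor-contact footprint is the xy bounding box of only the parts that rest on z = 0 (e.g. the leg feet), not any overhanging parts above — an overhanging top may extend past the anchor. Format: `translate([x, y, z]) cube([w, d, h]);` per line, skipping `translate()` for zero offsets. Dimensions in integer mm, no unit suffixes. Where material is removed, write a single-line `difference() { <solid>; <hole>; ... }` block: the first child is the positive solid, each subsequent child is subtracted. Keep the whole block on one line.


difference() { translate([398, 158, 0]) cube([2403, 182, 2816]); translate([1172, 158, 1086]) cube([785, 182, 1444]); }


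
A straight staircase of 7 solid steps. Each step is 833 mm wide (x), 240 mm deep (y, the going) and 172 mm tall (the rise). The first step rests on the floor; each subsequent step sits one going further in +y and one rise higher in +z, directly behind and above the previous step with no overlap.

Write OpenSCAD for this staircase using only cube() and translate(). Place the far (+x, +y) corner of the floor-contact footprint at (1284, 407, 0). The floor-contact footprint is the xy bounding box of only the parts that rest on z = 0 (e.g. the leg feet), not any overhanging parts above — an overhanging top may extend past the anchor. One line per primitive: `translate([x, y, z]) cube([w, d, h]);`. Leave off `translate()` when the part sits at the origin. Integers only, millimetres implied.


translate([451, 167, 0]) cube([833, 240, 172]);
translate([451, 407, 172]) cube([833, 240, 172]);
translate([451, 647, 344]) cube([833, 240, 172]);
translate([451, 887, 516]) cube([833, 240, 172]);
translate([451, 1127, 688]) cube([833, 240, 172]);
translate([451, 1367, 860]) cube([833, 240, 172]);
translate([451, 1607, 1032]) cube([833, 240, 172]);


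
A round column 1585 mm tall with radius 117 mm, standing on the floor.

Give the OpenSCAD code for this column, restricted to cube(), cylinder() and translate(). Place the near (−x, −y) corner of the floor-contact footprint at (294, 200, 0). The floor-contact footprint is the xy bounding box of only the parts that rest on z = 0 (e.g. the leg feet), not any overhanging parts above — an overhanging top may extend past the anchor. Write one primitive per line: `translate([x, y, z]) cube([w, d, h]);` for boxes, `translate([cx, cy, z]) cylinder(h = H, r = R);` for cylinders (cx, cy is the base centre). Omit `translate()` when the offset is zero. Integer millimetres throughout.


translate([411, 317, 0]) cylinder(h = 1585, r = 117);


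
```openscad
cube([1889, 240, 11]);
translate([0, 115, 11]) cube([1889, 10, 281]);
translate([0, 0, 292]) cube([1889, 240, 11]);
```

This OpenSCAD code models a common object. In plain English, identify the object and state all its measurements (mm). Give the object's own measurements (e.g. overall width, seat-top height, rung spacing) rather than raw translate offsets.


An I-beam lying along x, 1889 mm long. Overall section height 303 mm. Two flanges 240 mm wide (y) and 11 mm thick, one on the floor and one at the top; a web 10 mm thick runs between them, centred on the flange width.


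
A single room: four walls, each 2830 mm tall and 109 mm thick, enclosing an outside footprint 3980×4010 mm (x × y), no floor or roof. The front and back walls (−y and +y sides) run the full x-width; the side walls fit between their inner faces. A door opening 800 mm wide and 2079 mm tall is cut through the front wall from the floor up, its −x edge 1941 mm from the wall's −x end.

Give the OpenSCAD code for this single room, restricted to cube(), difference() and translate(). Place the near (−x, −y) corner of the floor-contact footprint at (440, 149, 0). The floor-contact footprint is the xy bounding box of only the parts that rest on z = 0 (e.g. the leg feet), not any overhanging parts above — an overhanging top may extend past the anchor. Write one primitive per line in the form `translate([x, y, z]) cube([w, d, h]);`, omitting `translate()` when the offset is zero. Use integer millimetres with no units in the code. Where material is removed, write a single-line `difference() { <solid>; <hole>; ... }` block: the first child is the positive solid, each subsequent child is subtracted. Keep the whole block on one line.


difference() { translate([440, 149, 0]) cube([3980, 109, 2830]); translate([2381, 149, 0]) cube([800, 109, 2079]); }
translate([440, 4050, 0]) cube([3980, 109, 2830]);
translate([440, 258, 0]) cube([109, 3792, 2830]);
translate([4311, 258, 0]) cube([109, 3792, 2830]);


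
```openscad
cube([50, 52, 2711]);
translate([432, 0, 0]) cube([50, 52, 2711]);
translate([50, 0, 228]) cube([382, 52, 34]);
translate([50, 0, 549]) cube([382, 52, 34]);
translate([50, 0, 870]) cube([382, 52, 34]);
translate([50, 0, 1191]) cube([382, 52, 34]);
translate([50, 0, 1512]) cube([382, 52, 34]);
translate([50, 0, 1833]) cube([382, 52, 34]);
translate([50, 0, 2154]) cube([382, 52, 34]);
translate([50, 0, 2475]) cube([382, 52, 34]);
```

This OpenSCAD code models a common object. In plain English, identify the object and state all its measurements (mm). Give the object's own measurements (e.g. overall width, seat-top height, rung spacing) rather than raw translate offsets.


A straight ladder. Two 50×52 mm vertical rails, 2711 mm tall, stand 482 mm apart (outside-to-outside) with their front faces coplanar on the −y side. 8 rungs, each 52 mm deep and 34 mm tall, span between the inner faces of the rails, front faces flush with the rails. The lowest rung's underside is at z = 228 mm and rungs are spaced 321 mm apart (underside to underside).


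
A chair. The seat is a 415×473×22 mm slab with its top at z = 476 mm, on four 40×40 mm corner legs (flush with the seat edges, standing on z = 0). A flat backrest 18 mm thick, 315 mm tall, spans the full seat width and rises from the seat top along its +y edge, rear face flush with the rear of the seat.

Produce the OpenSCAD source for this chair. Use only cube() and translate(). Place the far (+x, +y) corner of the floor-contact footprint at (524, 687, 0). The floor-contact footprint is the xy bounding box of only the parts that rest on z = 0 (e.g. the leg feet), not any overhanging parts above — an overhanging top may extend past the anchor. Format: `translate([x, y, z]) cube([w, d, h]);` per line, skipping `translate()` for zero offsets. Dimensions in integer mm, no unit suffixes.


// leg_h = 476 - 22 = 454
translate([109, 214, 454]) cube([415, 473, 22]);
translate([109, 214, 0]) cube([40, 40, 454]);
translate([484, 214, 0]) cube([40, 40, 454]);
translate([109, 647, 0]) cube([40, 40, 454]);
translate([484, 647, 0]) cube([40, 40, 454]);
translate([109, 669, 476]) cube([415, 18, 315]);


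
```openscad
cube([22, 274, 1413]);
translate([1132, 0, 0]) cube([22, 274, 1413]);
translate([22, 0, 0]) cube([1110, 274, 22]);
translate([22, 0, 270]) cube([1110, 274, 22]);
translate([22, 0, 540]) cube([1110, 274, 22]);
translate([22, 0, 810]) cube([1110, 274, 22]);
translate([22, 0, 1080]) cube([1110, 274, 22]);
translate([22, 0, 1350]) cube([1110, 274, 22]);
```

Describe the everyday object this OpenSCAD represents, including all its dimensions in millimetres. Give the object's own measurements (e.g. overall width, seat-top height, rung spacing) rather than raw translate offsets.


An open bookshelf. Two side panels, each 22 mm thick, 274 mm deep and 1413 mm tall, stand 1154 mm apart (outside-to-outside). Between them sit 6 shelves, each 22 mm thick and 274 mm deep, spanning the full gap between the sides. The bottom shelf rests on the floor (its underside at z = 0) and the clear gap between one shelf's top and the next shelf's underside is 248 mm.


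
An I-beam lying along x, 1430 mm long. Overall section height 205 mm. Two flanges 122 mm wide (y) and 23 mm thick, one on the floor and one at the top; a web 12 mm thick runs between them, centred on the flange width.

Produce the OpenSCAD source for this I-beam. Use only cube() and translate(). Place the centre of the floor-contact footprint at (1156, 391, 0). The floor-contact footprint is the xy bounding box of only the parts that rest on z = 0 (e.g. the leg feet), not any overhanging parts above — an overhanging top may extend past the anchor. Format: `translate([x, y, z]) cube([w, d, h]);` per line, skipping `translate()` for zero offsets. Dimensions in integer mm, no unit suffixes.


translate([441, 330, 0]) cube([1430, 122, 23]);
translate([441, 385, 23]) cube([1430, 12, 159]);
translate([441, 330, 182]) cube([1430, 122, 23]);


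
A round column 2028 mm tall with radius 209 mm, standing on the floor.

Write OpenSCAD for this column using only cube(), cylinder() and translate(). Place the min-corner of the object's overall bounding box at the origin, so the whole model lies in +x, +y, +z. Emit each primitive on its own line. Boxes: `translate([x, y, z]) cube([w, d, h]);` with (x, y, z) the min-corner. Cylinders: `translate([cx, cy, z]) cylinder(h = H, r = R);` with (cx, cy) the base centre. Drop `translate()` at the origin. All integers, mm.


translate([209, 209, 0]) cylinder(h = 2028, r = 209);


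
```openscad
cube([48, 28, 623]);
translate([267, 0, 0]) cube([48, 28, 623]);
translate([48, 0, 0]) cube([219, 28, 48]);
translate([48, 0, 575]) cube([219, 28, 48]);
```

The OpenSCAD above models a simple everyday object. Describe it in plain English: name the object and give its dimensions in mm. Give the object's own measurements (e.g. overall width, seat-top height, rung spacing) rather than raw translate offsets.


A rectangular picture frame lying in the x–z plane (depth along y). The opening is 219 mm wide (x) by 527 mm tall (z), surrounded by a border 48 mm wide on all four sides. The frame is 28 mm deep and is made of two full-height vertical stiles with two horizontal rails fitted between them.


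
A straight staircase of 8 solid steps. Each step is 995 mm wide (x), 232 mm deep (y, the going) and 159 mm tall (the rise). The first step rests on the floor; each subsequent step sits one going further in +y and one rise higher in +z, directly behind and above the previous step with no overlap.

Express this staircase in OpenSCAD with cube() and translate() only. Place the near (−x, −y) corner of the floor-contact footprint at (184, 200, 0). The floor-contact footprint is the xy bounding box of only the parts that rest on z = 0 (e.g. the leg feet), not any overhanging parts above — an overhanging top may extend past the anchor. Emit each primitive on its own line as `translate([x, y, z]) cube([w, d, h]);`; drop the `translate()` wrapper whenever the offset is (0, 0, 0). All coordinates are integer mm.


translate([184, 200, 0]) cube([995, 232, 159]);
translate([184, 432, 159]) cube([995, 232, 159]);
translate([184, 664, 318]) cube([995, 232, 159]);
translate([184, 896, 477]) cube([995, 232, 159]);
translate([184, 1128, 636]) cube([995, 232, 159]);
translate([184, 1360, 795]) cube([995, 232, 159]);
translate([184, 1592, 954]) cube([995, 232, 159]);
translate([184, 1824, 1113]) cube([995, 232, 159]);


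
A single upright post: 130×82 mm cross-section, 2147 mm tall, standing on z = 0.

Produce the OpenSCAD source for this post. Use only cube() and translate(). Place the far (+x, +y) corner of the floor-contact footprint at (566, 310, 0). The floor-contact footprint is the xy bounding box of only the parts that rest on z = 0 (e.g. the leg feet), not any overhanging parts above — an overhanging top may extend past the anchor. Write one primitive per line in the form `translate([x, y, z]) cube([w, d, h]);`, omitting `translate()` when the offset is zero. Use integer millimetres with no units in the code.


translate([436, 228, 0]) cube([130, 82, 2147]);


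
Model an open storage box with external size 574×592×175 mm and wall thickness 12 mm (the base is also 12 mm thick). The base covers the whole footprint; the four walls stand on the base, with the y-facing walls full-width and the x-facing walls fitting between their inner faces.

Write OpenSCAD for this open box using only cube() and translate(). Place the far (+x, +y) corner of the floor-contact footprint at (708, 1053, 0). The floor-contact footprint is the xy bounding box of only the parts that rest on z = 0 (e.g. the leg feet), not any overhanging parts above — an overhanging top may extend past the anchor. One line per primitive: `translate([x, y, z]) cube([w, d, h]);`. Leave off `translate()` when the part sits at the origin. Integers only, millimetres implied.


translate([134, 461, 0]) cube([574, 592, 12]);
translate([134, 461, 12]) cube([574, 12, 163]);
translate([134, 1041, 12]) cube([574, 12, 163]);
translate([134, 473, 12]) cube([12, 568, 163]);
translate([696, 473, 12]) cube([12, 568, 163]);


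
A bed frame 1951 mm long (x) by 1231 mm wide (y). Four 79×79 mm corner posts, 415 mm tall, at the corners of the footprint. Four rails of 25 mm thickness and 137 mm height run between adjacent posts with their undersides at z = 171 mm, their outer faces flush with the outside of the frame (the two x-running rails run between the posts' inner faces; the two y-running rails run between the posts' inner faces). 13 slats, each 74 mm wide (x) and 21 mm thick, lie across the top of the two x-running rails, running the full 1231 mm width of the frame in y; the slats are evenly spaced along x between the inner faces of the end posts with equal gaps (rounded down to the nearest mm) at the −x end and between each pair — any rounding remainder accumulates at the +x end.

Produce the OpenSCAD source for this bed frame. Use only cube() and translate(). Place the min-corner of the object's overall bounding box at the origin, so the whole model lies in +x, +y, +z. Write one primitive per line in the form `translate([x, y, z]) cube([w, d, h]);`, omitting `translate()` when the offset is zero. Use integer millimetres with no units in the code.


cube([79, 79, 415]);
translate([0, 1152, 0]) cube([79, 79, 415]);
translate([1872, 0, 0]) cube([79, 79, 415]);
translate([1872, 1152, 0]) cube([79, 79, 415]);
translate([79, 0, 171]) cube([1793, 25, 137]);
translate([79, 1206, 171]) cube([1793, 25, 137]);
translate([0, 79, 171]) cube([25, 1073, 137]);
translate([1926, 79, 171]) cube([25, 1073, 137]);
translate([138, 0, 308]) cube([74, 1231, 21]);
translate([271, 0, 308]) cube([74, 1231, 21]);
translate([404, 0, 308]) cube([74, 1231, 21]);
translate([537, 0, 308]) cube([74, 1231, 21]);
translate([670, 0, 308]) cube([74, 1231, 21]);
translate([803, 0, 308]) cube([74, 1231, 21]);
translate([936, 0, 308]) cube([74, 1231, 21]);
translate([1069, 0, 308]) cube([74, 1231, 21]);
translate([1202, 0, 308]) cube([74, 1231, 21]);
translate([1335, 0, 308]) cube([74, 1231, 21]);
translate([1468, 0, 308]) cube([74, 1231, 21]);
translate([1601, 0, 308]) cube([74, 1231, 21]);
translate([1734, 0, 308]) cube([74, 1231, 21]);


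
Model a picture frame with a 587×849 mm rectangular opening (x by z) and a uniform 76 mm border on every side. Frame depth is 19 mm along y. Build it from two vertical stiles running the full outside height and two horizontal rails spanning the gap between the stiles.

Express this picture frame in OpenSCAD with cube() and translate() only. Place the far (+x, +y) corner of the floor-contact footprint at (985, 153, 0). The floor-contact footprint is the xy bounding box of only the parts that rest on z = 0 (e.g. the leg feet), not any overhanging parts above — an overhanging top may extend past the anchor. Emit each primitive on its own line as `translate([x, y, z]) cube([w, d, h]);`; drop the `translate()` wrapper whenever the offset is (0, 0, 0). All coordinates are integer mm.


translate([246, 134, 0]) cube([76, 19, 1001]);
translate([909, 134, 0]) cube([76, 19, 1001]);
translate([322, 134, 0]) cube([587, 19, 76]);
translate([322, 134, 925]) cube([587, 19, 76]);


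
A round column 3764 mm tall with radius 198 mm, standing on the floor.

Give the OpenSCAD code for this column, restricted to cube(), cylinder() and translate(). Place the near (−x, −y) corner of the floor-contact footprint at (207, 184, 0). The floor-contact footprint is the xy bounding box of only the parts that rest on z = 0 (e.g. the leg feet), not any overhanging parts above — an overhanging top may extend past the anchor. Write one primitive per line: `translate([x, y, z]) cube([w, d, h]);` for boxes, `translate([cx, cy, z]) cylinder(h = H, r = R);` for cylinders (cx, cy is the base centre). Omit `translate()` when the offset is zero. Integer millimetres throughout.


translate([405, 382, 0]) cylinder(h = 3764, r = 198);


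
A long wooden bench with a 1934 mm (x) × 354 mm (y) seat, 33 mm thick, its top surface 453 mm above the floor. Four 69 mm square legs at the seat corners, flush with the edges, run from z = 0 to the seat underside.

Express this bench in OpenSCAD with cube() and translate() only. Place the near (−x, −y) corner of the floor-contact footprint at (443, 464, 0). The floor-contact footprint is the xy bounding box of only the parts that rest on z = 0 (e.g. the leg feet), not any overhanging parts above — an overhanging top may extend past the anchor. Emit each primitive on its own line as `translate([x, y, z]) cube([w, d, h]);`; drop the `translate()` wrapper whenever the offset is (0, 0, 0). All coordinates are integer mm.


// leg_h = 453 − 33 = 420
translate([443, 464, 420]) cube([1934, 354, 33]);
translate([443, 464, 0]) cube([69, 69, 420]);
translate([443, 749, 0]) cube([69, 69, 420]);
translate([2308, 464, 0]) cube([69, 69, 420]);
translate([2308, 749, 0]) cube([69, 69, 420]);


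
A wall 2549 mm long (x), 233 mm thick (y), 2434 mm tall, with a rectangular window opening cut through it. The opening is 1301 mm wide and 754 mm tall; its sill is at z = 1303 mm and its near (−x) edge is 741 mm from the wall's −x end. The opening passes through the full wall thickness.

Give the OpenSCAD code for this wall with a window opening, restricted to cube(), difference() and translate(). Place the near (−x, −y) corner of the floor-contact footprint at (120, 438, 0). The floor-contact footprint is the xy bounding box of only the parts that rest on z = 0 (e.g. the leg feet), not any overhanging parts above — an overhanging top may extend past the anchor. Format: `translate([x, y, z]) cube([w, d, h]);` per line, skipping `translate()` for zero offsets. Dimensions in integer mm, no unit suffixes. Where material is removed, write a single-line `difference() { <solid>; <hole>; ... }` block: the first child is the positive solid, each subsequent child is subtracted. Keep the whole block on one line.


difference() { translate([120, 438, 0]) cube([2549, 233, 2434]); translate([861, 438, 1303]) cube([1301, 233, 754]); }


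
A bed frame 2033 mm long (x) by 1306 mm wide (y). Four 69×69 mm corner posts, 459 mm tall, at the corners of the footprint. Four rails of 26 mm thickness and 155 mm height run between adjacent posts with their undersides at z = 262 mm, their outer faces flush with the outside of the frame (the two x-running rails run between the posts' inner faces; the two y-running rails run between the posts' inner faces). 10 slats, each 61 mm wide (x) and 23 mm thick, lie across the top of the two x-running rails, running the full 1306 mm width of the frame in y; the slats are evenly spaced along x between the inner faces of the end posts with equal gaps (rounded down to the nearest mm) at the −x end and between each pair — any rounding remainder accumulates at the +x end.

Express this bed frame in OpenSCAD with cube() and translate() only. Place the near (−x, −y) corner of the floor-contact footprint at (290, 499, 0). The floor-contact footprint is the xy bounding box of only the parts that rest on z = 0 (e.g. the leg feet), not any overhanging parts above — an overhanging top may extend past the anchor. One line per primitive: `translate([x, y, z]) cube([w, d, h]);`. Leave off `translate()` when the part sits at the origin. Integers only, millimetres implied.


translate([290, 499, 0]) cube([69, 69, 459]);
translate([290, 1736, 0]) cube([69, 69, 459]);
translate([2254, 499, 0]) cube([69, 69, 459]);
translate([2254, 1736, 0]) cube([69, 69, 459]);
translate([359, 499, 262]) cube([1895, 26, 155]);
translate([359, 1779, 262]) cube([1895, 26, 155]);
translate([290, 568, 262]) cube([26, 1168, 155]);
translate([2297, 568, 262]) cube([26, 1168, 155]);
translate([475, 499, 417]) cube([61, 1306, 23]);
translate([652, 499, 417]) cube([61, 1306, 23]);
translate([829, 499, 417]) cube([61, 1306, 23]);
translate([1006, 499, 417]) cube([61, 1306, 23]);
translate([1183, 499, 417]) cube([61, 1306, 23]);
translate([1360, 499, 417]) cube([61, 1306, 23]);
translate([1537, 499, 417]) cube([61, 1306, 23]);
translate([1714, 499, 417]) cube([61, 1306, 23]);
translate([1891, 499, 417]) cube([61, 1306, 23]);
translate([2068, 499, 417]) cube([61, 1306, 23]);


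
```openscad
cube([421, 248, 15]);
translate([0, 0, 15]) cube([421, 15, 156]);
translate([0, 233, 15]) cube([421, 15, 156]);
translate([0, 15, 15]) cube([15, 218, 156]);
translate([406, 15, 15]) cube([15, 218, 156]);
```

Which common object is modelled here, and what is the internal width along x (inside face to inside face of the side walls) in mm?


An open box. The internal width is 391 mm.

A 421×248 base slab with four walls standing on it — an open box. The base is 421 mm wide and the walls are 15 mm thick, so the internal width is 421 − 2 × 15 = 391 mm.


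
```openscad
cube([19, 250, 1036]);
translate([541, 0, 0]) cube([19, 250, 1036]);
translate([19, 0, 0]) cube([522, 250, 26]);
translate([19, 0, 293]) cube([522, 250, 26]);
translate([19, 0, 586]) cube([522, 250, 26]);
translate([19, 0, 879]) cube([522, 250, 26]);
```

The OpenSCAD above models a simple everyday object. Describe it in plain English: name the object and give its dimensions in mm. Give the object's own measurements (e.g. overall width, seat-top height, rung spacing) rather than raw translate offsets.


An open bookshelf. Two side panels, each 19 mm thick, 250 mm deep and 1036 mm tall, stand 560 mm apart (outside-to-outside). Between them sit 4 shelves, each 26 mm thick and 250 mm deep, spanning the full gap between the sides. The bottom shelf rests on the floor (its underside at z = 0) and the clear gap between one shelf's top and the next shelf's underside is 267 mm.


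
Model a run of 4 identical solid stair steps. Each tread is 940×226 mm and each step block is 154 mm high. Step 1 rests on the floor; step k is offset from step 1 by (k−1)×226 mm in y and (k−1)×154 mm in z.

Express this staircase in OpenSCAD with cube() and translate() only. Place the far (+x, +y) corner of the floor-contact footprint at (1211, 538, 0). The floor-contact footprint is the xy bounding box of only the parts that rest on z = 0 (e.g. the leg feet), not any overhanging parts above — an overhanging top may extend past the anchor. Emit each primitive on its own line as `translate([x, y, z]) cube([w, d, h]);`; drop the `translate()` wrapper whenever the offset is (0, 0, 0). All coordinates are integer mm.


translate([271, 312, 0]) cube([940, 226, 154]);
translate([271, 538, 154]) cube([940, 226, 154]);
translate([271, 764, 308]) cube([940, 226, 154]);
translate([271, 990, 462]) cube([940, 226, 154]);


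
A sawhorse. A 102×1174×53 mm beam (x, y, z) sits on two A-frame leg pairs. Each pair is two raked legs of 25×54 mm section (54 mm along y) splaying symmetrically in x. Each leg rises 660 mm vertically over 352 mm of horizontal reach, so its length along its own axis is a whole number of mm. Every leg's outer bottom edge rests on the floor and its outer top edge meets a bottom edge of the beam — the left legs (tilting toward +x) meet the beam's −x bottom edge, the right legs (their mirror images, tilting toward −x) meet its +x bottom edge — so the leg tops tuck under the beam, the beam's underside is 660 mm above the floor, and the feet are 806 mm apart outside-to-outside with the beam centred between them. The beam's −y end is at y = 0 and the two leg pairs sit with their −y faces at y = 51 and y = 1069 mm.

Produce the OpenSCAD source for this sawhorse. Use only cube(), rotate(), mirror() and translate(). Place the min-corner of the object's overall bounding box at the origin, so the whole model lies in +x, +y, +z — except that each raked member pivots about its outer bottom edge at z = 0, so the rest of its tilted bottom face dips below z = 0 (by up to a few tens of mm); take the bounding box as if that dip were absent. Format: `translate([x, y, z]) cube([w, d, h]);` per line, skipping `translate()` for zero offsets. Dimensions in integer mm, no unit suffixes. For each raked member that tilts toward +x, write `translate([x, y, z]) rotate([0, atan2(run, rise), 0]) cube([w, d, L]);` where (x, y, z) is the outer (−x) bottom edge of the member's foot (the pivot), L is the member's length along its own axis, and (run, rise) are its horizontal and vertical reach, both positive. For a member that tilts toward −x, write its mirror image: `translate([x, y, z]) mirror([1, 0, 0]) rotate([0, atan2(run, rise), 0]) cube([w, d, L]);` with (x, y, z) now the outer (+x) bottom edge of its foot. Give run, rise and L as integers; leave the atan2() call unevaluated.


// leg length = √(352² + 660²) = 748
// right-leg outer foot x = 2·352 + 102 = 806
// beam min-corner = (352, 0, 660)
translate([352, 0, 660]) cube([102, 1174, 53]);
translate([0, 51, 0]) rotate([0, atan2(352, 660), 0]) cube([25, 54, 748]);
translate([806, 51, 0]) mirror([1, 0, 0]) rotate([0, atan2(352, 660), 0]) cube([25, 54, 748]);
translate([0, 1069, 0]) rotate([0, atan2(352, 660), 0]) cube([25, 54, 748]);
translate([806, 1069, 0]) mirror([1, 0, 0]) rotate([0, atan2(352, 660), 0]) cube([25, 54, 748]);


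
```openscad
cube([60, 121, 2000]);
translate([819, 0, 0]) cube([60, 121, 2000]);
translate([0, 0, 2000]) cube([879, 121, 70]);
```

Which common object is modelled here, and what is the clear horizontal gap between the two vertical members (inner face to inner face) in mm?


A door frame. The clear opening width is 759 mm.

Two 2000 mm tall posts with a header on top — a door frame. The left jamb is 60 mm wide at x = 0; the right jamb starts at x = 819. The clear opening is 819 − 60 = 759 mm.


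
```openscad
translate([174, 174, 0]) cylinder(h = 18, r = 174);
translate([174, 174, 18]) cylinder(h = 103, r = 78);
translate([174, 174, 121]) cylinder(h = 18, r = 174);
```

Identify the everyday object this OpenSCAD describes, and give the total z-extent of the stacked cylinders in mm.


A spool. The overall height is 139 mm.

Three coaxial cylinders, large–small–large — a spool. Two 18 mm flanges and a 103 mm core give 18 + 103 + 18 = 139 mm.


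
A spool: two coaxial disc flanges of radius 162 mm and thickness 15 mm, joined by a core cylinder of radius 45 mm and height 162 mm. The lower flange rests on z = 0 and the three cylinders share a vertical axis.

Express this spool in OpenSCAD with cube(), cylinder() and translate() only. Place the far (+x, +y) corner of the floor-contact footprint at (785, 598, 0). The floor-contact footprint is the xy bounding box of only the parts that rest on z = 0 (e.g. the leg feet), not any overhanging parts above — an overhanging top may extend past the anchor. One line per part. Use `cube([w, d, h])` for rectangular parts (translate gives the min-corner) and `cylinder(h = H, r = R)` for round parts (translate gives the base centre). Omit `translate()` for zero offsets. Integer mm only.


translate([623, 436, 0]) cylinder(h = 15, r = 162);
translate([623, 436, 15]) cylinder(h = 162, r = 45);
translate([623, 436, 177]) cylinder(h = 15, r = 162);


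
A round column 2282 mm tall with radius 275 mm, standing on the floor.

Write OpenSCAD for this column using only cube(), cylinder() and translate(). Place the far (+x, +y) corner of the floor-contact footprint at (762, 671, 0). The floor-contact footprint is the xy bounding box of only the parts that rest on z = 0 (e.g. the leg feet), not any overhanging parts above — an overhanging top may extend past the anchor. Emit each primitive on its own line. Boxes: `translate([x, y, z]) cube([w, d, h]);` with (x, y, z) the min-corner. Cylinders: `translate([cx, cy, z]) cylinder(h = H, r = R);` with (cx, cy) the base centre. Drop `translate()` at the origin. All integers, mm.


translate([487, 396, 0]) cylinder(h = 2282, r = 275);


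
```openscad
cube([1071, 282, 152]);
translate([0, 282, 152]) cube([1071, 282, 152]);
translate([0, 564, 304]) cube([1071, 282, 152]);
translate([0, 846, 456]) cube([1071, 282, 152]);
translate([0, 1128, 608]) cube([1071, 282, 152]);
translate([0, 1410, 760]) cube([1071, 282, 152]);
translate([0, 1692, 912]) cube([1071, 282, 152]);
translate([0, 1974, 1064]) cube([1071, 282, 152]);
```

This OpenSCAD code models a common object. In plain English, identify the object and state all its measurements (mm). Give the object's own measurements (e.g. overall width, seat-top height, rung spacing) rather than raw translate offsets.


A straight staircase of 8 solid steps. Each step is 1071 mm wide (x), 282 mm deep (y, the going) and 152 mm tall (the rise). The first step rests on the floor; each subsequent step sits one going further in +y and one rise higher in +z, directly behind and above the previous step with no overlap.


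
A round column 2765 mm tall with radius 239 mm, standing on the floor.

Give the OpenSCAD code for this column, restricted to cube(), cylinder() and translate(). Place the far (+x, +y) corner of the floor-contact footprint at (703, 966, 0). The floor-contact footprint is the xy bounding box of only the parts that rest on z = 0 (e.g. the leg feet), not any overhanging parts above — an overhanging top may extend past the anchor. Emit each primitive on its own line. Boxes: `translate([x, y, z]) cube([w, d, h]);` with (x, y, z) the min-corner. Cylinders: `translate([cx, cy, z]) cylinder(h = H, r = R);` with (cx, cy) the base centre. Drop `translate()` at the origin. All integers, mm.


translate([464, 727, 0]) cylinder(h = 2765, r = 239);


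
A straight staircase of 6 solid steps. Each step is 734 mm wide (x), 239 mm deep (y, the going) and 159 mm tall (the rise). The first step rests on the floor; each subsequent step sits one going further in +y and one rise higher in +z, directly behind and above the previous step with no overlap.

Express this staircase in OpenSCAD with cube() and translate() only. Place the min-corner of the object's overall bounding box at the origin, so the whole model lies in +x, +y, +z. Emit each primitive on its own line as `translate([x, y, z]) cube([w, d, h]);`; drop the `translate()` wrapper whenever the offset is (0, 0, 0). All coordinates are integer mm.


cube([734, 239, 159]);
translate([0, 239, 159]) cube([734, 239, 159]);
translate([0, 478, 318]) cube([734, 239, 159]);
translate([0, 717, 477]) cube([734, 239, 159]);
translate([0, 956, 636]) cube([734, 239, 159]);
translate([0, 1195, 795]) cube([734, 239, 159]);


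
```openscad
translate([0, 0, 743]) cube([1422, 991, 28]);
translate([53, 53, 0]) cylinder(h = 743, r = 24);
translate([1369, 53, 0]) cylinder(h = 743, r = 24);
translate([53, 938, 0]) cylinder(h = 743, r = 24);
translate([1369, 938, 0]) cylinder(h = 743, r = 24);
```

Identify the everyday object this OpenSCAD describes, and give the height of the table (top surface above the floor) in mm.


A table. The table height is 771 mm.

A 1422×991×28 slab sits at z = 743 on four Ø48 mm round legs — a table. The top surface is at 743 + 28 = 771 mm.


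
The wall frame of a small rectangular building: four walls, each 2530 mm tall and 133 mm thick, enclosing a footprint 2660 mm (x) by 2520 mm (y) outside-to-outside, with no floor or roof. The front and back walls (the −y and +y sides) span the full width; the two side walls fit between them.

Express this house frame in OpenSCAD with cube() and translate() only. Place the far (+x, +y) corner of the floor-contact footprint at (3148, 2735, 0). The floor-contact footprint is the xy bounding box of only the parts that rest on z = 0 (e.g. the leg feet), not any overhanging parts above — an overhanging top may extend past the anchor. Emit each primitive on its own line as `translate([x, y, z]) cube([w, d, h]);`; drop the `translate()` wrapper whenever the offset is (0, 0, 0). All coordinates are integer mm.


translate([488, 215, 0]) cube([2660, 133, 2530]);
translate([488, 2602, 0]) cube([2660, 133, 2530]);
translate([488, 348, 0]) cube([133, 2254, 2530]);
translate([3015, 348, 0]) cube([133, 2254, 2530]);


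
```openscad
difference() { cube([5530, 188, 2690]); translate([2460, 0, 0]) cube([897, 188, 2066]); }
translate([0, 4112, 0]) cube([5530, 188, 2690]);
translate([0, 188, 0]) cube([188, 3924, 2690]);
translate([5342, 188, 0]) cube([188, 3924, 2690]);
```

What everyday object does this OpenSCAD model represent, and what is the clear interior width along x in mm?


A single room. The interior width is 5154 mm.

Four walls enclosing a rectangle with a door in the front wall — a room. Outside width 5530 minus two 188 mm walls gives 5154 mm.


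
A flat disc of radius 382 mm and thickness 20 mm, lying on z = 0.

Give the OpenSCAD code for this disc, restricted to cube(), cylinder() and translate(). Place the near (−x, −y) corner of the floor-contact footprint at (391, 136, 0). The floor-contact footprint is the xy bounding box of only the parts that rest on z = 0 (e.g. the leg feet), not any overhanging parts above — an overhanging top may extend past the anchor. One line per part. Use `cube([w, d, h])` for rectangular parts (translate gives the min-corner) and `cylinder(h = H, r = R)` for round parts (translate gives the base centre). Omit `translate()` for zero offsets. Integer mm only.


translate([773, 518, 0]) cylinder(h = 20, r = 382);


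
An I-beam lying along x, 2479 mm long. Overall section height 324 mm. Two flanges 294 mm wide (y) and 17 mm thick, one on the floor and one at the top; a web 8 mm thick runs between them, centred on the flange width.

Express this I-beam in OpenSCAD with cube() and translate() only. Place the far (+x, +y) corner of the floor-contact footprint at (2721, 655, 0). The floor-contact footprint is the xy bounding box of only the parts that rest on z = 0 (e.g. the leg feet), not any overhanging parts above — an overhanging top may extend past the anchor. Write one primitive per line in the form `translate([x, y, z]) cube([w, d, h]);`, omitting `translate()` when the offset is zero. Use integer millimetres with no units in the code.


translate([242, 361, 0]) cube([2479, 294, 17]);
translate([242, 504, 17]) cube([2479, 8, 290]);
translate([242, 361, 307]) cube([2479, 294, 17]);


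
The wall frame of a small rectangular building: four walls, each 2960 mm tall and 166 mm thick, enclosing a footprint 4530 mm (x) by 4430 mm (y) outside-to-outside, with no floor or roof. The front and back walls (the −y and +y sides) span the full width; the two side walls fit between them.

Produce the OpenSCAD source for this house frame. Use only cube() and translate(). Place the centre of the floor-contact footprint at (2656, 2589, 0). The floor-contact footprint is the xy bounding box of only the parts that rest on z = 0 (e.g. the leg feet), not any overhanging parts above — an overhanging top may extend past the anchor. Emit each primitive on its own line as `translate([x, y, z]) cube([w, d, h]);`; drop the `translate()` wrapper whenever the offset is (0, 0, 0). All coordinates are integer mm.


translate([391, 374, 0]) cube([4530, 166, 2960]);
translate([391, 4638, 0]) cube([4530, 166, 2960]);
translate([391, 540, 0]) cube([166, 4098, 2960]);
translate([4755, 540, 0]) cube([166, 4098, 2960]);


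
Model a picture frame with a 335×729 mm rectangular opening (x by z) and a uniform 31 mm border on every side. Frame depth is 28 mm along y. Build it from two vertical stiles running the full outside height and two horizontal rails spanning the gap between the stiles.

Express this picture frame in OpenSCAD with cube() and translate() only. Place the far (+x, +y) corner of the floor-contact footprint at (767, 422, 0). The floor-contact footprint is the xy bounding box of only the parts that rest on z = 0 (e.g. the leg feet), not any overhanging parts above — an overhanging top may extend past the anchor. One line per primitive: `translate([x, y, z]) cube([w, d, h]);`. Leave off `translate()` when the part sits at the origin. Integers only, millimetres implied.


translate([370, 394, 0]) cube([31, 28, 791]);
translate([736, 394, 0]) cube([31, 28, 791]);
translate([401, 394, 0]) cube([335, 28, 31]);
translate([401, 394, 760]) cube([335, 28, 31]);


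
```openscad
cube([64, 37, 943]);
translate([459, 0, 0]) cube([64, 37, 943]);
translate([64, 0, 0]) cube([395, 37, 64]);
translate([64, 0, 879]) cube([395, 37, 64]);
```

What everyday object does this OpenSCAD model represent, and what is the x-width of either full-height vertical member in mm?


A picture frame. The border width is 64 mm.

Four thin pieces enclosing a rectangular opening — a picture frame. The two full-height stiles are 943 mm tall; the top rail sits at z = 879 and is 64 mm tall, so the border above the opening is 943 − 879 = 64 mm, matching the stile x-width.


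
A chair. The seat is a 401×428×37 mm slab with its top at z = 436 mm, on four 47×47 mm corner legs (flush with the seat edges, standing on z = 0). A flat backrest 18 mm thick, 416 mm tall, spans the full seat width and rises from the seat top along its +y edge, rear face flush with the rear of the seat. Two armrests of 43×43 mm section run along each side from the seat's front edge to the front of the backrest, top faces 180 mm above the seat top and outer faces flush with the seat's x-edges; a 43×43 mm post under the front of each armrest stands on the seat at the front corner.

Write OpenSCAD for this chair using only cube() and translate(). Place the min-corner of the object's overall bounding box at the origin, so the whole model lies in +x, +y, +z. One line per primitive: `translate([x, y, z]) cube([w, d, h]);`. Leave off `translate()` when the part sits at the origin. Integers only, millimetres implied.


// leg_h = 436 - 37 = 399
// arm post h = 180 - 43 = 137
translate([0, 0, 399]) cube([401, 428, 37]);
cube([47, 47, 399]);
translate([354, 0, 0]) cube([47, 47, 399]);
translate([0, 381, 0]) cube([47, 47, 399]);
translate([354, 381, 0]) cube([47, 47, 399]);
translate([0, 410, 436]) cube([401, 18, 416]);
translate([0, 0, 573]) cube([43, 410, 43]);
translate([358, 0, 573]) cube([43, 410, 43]);
translate([0, 0, 436]) cube([43, 43, 137]);
translate([358, 0, 436]) cube([43, 43, 137]);
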